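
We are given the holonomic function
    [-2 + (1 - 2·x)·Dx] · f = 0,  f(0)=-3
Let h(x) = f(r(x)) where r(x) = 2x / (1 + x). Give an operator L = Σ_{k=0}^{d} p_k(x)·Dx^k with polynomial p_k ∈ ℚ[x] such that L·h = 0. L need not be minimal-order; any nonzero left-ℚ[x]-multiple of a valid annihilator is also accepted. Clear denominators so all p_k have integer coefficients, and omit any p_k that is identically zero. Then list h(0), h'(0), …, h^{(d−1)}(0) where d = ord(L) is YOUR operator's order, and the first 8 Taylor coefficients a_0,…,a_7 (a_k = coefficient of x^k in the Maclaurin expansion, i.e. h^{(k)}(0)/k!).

f: a_k = -3, -6, -12, -24, -48, -96, -192, -384, …
f∘r: x↦r, Dx↦Dx/r' in L_f ⇒ L₀.
L = 4 + (-1 + 2·x + 3·x^2)·Dx  (order 1).
h: a_k = -3, -12, -36, -108, -324, -972, -2916, -8748, …
ICs: h(0) = -3.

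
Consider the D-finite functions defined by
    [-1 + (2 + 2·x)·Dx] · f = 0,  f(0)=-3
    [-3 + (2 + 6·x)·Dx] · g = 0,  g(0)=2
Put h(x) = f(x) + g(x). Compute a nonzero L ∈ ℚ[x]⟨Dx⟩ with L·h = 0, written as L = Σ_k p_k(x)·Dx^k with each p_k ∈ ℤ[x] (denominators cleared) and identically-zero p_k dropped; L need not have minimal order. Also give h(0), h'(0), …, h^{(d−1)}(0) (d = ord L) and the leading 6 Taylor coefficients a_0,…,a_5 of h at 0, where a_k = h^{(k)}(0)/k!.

f: a_k = -3, -3/2, 3/8, -3/16, 15/128, -21/256, …
g: a_k = 2, 3, -9/4, 27/8, -405/64, 1701/128, …
h₀=f+g: left-lcm gives L₀, ord ≤ 2.
L = -3 + (8 + 12·x)·Dx + (4 + 16·x + 12·x^2)·Dx^2  (order 2).
h: a_k = -1, 3/2, -15/8, 51/16, -795/128, 3381/256, …
ICs: h(0) = -1, h′(0) = 3/2.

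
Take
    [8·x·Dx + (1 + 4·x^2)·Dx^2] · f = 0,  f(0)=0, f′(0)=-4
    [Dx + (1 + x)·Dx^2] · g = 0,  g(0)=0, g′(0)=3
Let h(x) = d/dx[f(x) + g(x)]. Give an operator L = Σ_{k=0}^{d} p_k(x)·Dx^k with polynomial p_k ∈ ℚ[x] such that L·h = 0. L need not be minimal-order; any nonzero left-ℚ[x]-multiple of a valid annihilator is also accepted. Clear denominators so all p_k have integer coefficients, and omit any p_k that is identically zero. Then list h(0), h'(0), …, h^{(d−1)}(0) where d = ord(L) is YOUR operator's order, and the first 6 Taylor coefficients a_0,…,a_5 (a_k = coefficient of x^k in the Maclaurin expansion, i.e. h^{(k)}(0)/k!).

L = (-8 - 24·x + 96·x^2 + 32·x^3) + (-10 - 16·x + 72·x^2 + 192·x^3 + 64·x^4)·Dx + (-1 + 7·x + 8·x^2 + 32·x^3 + 48·x^4 + 16·x^5)·Dx^2  (order 2).
h: a_k = -1, -3, 19, -3, -61, -3, …
ICs: h(0) = -1, h′(0) = -3.

f: a_k = 0, -4, 0, 16/3, 0, -64/5, …
g: a_k = 0, 3, -3/2, 1, -3/4, 3/5, …
f+g: L₀ = lclm(L_f,L_g), ord ≤ 2+2.
Differentiate: ansatz ord ≤ ord L₀ ⇒ L.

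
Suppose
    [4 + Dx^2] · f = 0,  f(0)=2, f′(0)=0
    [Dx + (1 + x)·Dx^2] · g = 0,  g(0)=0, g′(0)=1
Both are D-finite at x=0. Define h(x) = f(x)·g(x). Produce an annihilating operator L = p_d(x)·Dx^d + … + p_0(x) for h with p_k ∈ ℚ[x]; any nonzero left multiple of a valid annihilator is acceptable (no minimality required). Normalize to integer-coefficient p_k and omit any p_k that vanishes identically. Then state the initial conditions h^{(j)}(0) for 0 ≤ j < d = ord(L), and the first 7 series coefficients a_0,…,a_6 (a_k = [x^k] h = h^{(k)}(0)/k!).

L = (168 + 864·x + 1456·x^2 + 1024·x^3 + 256·x^4) + (112 + 368·x + 384·x^2 + 128·x^3)·Dx + (102 + 464·x + 744·x^2 + 512·x^3 + 128·x^4)·Dx^2 + (28 + 92·x + 96·x^2 + 32·x^3)·Dx^3 + (15 + 62·x + 95·x^2 + 64·x^3 + 16·x^4)·Dx^4  (order 4).
h: a_k = 0, 2, -1, -10/3, 3/2, 2/5, 0, …
ICs: h(0) = 0, h′(0) = 2, h′′(0) = -2, h′′′(0) = -20.

f: a_k = 2, 0, -4, 0, 4/3, 0, -8/45, …
g: a_k = 0, 1, -1/2, 1/3, -1/4, 1/5, -1/6, …
Product ⇒ symmetric product L₀, ord ≤ 4.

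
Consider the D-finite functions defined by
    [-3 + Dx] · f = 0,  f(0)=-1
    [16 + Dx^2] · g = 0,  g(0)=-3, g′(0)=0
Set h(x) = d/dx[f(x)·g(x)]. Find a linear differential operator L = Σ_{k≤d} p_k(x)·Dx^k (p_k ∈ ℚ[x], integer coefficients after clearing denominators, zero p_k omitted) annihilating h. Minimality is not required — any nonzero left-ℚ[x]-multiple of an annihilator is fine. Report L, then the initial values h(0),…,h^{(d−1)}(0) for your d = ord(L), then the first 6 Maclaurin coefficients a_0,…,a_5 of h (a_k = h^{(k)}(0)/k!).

L = 25 - 6·Dx + Dx^2  (order 2).
h: a_k = 9, -21, -351/2, -527/2, -237/8, 11753/40, …
ICs: h(0) = 9, h′(0) = -21.

f: a_k = -1, -3, -9/2, -9/2, -27/8, -81/40, …
g: a_k = -3, 0, 24, 0, -32, 0, …
f·g: L₀ = L_f ⊗_s L_g, ord ≤ 1·2.
Derive L from L₀ (diff closure).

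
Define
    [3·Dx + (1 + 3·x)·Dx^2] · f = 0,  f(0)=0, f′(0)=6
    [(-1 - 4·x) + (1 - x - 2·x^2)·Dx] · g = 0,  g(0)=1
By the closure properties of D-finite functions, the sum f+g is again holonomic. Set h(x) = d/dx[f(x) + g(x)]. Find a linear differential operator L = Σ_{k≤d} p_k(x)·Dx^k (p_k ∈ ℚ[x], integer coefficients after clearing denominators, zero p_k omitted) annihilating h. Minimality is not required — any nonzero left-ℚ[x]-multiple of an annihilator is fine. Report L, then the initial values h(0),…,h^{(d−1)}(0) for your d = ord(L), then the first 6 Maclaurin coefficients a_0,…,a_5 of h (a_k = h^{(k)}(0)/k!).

f: a_k = 0, 6, -9, 18, -81/2, 486/5, …
g: a_k = 1, 1, 3, 5, 11, 21, …
Sum ⇒ L₀ = lclm(L_f,L_g) in ℚ(x)⟨Dx⟩.
h₀' ⇒ L via d/dx closure of L₀.
L = (-66 - 270·x - 576·x^2 - 336·x^3 - 288·x^4) + (-4 - 96·x - 492·x^2 - 832·x^3 - 696·x^4 - 480·x^5)·Dx + (3 + 19·x + 25·x^2 - 39·x^3 - 116·x^4 - 164·x^5 - 96·x^6)·Dx^2  (order 2).
h: a_k = 7, -12, 69, -118, 591, -1200, …
ICs: h(0) = 7, h′(0) = -12.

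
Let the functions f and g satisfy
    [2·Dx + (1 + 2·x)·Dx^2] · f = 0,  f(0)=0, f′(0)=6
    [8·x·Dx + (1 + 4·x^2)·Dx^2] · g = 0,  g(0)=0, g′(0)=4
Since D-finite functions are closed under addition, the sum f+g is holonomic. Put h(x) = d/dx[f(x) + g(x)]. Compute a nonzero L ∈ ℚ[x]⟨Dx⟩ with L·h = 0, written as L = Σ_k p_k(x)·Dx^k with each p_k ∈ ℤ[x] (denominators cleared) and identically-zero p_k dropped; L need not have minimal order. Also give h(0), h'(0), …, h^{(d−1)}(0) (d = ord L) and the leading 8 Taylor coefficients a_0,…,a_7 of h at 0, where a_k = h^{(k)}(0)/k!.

f: a_k = 0, 6, -6, 8, -12, 96/5, -32, 384/7, …
g: a_k = 0, 4, 0, -16/3, 0, 64/5, 0, -256/7, …
Weyl lclm of L_f,L_g ⇒ L₀ (ord ≤ 4).
Derive L from L₀ (diff closure).
L = (-8 - 48·x + 96·x^2 + 64·x^3) + (-8 - 16·x + 192·x^3 + 128·x^4)·Dx + (-1 + 2·x + 8·x^2 + 16·x^3 + 48·x^4 + 32·x^5)·Dx^2  (order 2).
h: a_k = 10, -12, 8, -48, 160, -192, 128, -768, …
ICs: h(0) = 10, h′(0) = -12.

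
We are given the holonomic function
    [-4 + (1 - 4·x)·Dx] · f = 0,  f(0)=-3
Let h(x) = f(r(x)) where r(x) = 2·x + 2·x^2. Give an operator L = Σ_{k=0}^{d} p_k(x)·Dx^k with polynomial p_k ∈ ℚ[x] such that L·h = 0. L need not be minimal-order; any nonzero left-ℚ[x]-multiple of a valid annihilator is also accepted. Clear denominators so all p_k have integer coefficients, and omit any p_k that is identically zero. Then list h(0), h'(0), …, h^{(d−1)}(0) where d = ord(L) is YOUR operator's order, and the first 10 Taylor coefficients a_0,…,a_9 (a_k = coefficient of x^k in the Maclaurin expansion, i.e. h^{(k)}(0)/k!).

L = (8 + 16·x) + (-1 + 8·x + 8·x^2)·Dx  (order 1).
h: a_k = -3, -24, -216, -1920, -17088, -152064, -1353216, -12042240, -107163648, -953647104, …
ICs: h(0) = -3.

f: a_k = -3, -12, -48, -192, -768, -3072, -12288, -49152, -196608, -786432, …
f∘r: x↦r, Dx↦Dx/r' in L_f ⇒ L₀.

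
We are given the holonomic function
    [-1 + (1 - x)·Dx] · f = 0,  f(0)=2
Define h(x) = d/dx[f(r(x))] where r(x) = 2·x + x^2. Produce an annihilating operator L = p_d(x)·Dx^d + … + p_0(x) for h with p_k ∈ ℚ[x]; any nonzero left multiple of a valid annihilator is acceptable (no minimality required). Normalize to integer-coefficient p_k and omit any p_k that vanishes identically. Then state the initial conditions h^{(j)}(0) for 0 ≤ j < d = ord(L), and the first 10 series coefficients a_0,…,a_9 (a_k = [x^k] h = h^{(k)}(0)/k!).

L = (5 + 6·x + 3·x^2) + (-1 + x + 3·x^2 + x^3)·Dx  (order 1).
h: a_k = 4, 20, 72, 232, 700, 2028, 5712, 15760, 42804, 114820, …
ICs: h(0) = 4.

f: a_k = 2, 2, 2, 2, 2, 2, 2, 2, 2, 2, …
f∘r: x↦r, Dx↦Dx/r' in L_f ⇒ L₀.
Differentiate: ansatz ord ≤ ord L₀ ⇒ L.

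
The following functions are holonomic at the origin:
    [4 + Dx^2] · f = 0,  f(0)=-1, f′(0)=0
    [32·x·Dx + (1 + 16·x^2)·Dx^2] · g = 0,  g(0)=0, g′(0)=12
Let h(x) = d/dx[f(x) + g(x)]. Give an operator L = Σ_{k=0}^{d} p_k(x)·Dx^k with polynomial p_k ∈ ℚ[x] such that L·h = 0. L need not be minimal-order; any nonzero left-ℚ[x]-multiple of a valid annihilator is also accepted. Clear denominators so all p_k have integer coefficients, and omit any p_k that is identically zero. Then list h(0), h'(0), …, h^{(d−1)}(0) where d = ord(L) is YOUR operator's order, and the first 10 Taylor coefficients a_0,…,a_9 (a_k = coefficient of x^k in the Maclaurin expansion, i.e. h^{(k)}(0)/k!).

L = (-6016·x + 102400·x^3 + 32768·x^5) + (-28 + 1216·x^2 + 27648·x^4 + 16384·x^6)·Dx + (-1504·x + 25600·x^3 + 8192·x^5)·Dx^2 + (-7 + 304·x^2 + 6912·x^4 + 4096·x^6)·Dx^3  (order 3).
h: a_k = 12, 4, -192, -8/3, 3072, 8/15, -49152, -16/315, 786432, 8/2835, …
ICs: h(0) = 12, h′(0) = 4, h′′(0) = -384.

f: a_k = -1, 0, 2, 0, -2/3, 0, 4/45, 0, -2/315, 0, …
g: a_k = 0, 12, 0, -64, 0, 3072/5, 0, -49152/7, 0, 262144/3, …
f+g: L₀ = lclm(L_f,L_g), ord ≤ 2+2.
h=h₀': d/dx-closure on L₀ ⇒ L.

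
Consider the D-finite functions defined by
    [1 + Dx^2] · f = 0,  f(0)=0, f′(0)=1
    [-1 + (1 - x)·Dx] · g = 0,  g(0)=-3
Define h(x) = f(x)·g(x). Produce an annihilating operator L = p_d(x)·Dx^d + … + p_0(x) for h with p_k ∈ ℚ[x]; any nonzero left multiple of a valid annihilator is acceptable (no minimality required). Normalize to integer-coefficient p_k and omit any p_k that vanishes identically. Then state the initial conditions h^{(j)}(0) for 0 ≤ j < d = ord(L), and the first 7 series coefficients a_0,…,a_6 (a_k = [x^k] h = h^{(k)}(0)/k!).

L = (-1 + x) + 2·Dx + (-1 + x)·Dx^2  (order 2).
h: a_k = 0, -3, -3, -5/2, -5/2, -101/40, -101/40, …
ICs: h(0) = 0, h′(0) = -3.

f: a_k = 0, 1, 0, -1/6, 0, 1/120, 0, …
g: a_k = -3, -3, -3, -3, -3, -3, -3, …
Sym-product of L_f,L_g gives L₀ (≤ ord 2).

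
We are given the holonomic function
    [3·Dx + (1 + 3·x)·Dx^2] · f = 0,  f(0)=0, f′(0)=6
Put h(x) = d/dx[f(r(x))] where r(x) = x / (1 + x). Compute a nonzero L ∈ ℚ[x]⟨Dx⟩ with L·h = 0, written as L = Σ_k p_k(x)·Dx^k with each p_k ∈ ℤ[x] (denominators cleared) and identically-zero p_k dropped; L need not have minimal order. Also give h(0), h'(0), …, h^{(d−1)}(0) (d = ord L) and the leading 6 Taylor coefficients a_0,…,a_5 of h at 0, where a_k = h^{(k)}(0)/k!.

L = (5 + 8·x) + (1 + 5·x + 4·x^2)·Dx  (order 1).
h: a_k = 6, -30, 126, -510, 2046, -8190, …
ICs: h(0) = 6.

f: a_k = 0, 6, -9, 18, -81/2, 486/5, …
f∘r: x↦r, Dx↦Dx/r' in L_f ⇒ L₀.
h=h₀': d/dx-closure on L₀ ⇒ L.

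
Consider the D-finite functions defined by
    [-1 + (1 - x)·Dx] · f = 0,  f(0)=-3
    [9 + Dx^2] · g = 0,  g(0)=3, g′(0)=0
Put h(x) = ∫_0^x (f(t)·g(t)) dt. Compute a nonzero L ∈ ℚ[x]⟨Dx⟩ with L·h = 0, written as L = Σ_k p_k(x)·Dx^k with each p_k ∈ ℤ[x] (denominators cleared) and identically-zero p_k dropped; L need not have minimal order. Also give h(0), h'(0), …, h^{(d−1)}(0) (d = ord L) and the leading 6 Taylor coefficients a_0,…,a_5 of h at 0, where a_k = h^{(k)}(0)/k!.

f: a_k = -3, -3, -3, -3, -3, -3, …
g: a_k = 3, 0, -27/2, 0, 81/8, 0, …
L₀ := L_f ⊗_s L_g (sym. prod.), ord ≤ 2.
∫: right-multiply L₀ by Dx.
L = (-9 + 9·x)·Dx + 2·Dx^2 + (-1 + x)·Dx^3  (order 3).
h: a_k = 0, -9, -9/2, 21/2, 63/8, 9/40, …
ICs: h(0) = 0, h′(0) = -9, h′′(0) = -9.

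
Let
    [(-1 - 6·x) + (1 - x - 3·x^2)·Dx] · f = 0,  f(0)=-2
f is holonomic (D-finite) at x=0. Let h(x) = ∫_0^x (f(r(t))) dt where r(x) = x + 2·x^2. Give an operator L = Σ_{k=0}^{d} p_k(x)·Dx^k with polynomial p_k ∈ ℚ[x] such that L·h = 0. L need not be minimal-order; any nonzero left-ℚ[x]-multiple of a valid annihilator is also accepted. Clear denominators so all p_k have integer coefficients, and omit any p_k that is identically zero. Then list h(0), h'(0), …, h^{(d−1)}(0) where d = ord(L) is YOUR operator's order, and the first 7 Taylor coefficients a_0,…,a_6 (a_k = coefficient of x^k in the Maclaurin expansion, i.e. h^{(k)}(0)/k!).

f: a_k = -2, -2, -8, -14, -38, -80, -194, …
L₀ from L_f via x↦r, Dx↦r'^{-1}Dx.
h=∫₀ˣh₀: take L = L₀·Dx.
L = (1 + 10·x + 36·x^2 + 48·x^3)·Dx + (-1 + x + 5·x^2 + 12·x^3 + 12·x^4)·Dx^2  (order 2).
h: a_k = 0, -2, -1, -4, -23/2, -154/5, -92, …
ICs: h(0) = 0, h′(0) = -2.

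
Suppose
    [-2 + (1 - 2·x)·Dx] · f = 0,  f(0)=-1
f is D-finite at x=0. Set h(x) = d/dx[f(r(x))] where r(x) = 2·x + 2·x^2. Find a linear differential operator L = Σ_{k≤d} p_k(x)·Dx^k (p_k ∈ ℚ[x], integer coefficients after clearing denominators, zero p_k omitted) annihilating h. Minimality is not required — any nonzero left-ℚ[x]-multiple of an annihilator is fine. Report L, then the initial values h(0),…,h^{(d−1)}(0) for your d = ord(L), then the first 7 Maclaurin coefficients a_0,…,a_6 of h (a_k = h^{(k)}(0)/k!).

L = (10 + 24·x + 24·x^2) + (-1 + 2·x + 12·x^2 + 8·x^3)·Dx  (order 1).
h: a_k = -4, -40, -288, -1856, -11200, -64896, -365568, …
ICs: h(0) = -4.

f: a_k = -1, -2, -4, -8, -16, -32, -64, …
f∘r: x↦r, Dx↦Dx/r' in L_f ⇒ L₀.
Differentiate: ansatz ord ≤ ord L₀ ⇒ L.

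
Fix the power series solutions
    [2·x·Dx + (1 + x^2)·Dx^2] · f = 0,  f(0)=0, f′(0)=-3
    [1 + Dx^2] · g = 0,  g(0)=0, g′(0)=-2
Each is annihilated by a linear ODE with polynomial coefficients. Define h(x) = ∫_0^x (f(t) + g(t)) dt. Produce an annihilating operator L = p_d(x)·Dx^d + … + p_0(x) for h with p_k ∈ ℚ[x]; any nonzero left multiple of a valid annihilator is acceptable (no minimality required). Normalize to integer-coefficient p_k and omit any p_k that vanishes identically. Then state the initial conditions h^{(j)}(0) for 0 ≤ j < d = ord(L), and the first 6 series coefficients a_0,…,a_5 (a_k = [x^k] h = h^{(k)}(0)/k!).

f: a_k = 0, -3, 0, 1, 0, -3/5, …
g: a_k = 0, -2, 0, 1/3, 0, -1/60, …
L₀ := lclm(L_f,L_g); ord L₀ ≤ 2+2.
h=∫₀ˣh₀: take L = L₀·Dx.
L = (-22·x + 28·x^3 + 2·x^5)·Dx^2 + (-1 + 7·x^2 + 9·x^4 + x^6)·Dx^3 + (-22·x + 28·x^3 + 2·x^5)·Dx^4 + (-1 + 7·x^2 + 9·x^4 + x^6)·Dx^5  (order 5).
h: a_k = 0, 0, -5/2, 0, 1/3, 0, …
ICs: h(0) = 0, h′(0) = 0, h′′(0) = -5, h′′′(0) = 0, h′′′′(0) = 8.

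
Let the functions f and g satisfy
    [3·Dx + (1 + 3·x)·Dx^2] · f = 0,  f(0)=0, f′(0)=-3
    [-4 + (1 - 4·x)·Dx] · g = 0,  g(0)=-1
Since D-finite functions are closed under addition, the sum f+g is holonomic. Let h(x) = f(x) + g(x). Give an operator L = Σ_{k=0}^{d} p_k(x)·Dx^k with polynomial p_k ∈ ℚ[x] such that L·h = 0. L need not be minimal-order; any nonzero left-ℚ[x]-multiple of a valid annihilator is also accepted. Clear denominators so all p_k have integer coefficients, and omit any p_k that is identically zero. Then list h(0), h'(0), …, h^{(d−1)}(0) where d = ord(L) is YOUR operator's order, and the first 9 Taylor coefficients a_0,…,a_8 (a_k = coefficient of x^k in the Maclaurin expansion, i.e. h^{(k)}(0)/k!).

f: a_k = 0, -3, 9/2, -9, 81/4, -243/5, 243/2, -2187/7, 6561/8, …
g: a_k = -1, -4, -16, -64, -256, -1024, -4096, -16384, -65536, …
Sum ⇒ L₀ = lclm(L_f,L_g) in ℚ(x)⟨Dx⟩.
L = (-432 - 288·x)·Dx + (-78 - 720·x - 576·x^2)·Dx^2 + (11 + x - 144·x^2 - 144·x^3)·Dx^3  (order 3).
h: a_k = -1, -7, -23/2, -73, -943/4, -5363/5, -7949/2, -116875/7, -517727/8, …
ICs: h(0) = -1, h′(0) = -7, h′′(0) = -23.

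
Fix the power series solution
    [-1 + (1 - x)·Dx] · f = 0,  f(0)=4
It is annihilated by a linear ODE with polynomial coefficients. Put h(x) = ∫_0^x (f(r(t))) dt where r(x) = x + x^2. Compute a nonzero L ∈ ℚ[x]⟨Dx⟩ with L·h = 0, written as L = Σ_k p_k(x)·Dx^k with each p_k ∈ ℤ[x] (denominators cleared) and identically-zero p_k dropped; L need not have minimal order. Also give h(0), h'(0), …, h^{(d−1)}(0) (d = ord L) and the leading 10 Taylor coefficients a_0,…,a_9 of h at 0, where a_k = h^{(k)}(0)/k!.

f: a_k = 4, 4, 4, 4, 4, 4, 4, 4, 4, 4, …
Substitute x→r, Dx→(1/r')Dx; clear ⇒ L₀.
∫: right-multiply L₀ by Dx.
L = (1 + 2·x)·Dx + (-1 + x + x^2)·Dx^2  (order 2).
h: a_k = 0, 4, 2, 8/3, 3, 4, 16/3, 52/7, 21/2, 136/9, …
ICs: h(0) = 0, h′(0) = 4.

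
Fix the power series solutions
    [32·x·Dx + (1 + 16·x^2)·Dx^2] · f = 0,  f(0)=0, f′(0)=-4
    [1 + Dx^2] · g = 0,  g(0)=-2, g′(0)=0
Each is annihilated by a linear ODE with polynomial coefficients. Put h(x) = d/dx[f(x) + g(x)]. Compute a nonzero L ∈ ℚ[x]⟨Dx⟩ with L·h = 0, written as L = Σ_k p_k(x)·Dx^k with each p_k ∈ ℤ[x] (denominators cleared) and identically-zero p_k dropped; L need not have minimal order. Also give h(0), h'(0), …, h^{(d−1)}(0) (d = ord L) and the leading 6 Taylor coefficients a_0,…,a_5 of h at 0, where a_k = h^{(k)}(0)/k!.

f: a_k = 0, -4, 0, 64/3, 0, -1024/5, …
g: a_k = -2, 0, 1, 0, -1/12, 0, …
Weyl lclm of L_f,L_g ⇒ L₀ (ord ≤ 4).
Differentiate: ansatz ord ≤ ord L₀ ⇒ L.
L = (-6112·x + 99328·x^3 + 8192·x^5) + (-31 + 1072·x^2 + 25344·x^4 + 4096·x^6)·Dx + (-6112·x + 99328·x^3 + 8192·x^5)·Dx^2 + (-31 + 1072·x^2 + 25344·x^4 + 4096·x^6)·Dx^3  (order 3).
h: a_k = -4, 2, 64, -1/3, -1024, 1/60, …
ICs: h(0) = -4, h′(0) = 2, h′′(0) = 128.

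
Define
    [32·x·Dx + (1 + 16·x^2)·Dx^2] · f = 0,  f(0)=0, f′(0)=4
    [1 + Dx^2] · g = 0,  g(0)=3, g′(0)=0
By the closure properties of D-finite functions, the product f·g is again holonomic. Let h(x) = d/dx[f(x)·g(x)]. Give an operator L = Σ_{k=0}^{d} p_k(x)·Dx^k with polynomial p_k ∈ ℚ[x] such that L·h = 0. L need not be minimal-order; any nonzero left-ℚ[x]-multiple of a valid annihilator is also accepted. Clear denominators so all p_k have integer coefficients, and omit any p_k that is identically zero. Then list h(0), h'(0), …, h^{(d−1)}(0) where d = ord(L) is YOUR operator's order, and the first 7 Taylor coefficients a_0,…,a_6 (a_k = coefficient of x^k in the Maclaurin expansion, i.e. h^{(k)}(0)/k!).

f: a_k = 0, 4, 0, -64/3, 0, 1024/5, 0, …
g: a_k = 3, 0, -3/2, 0, 1/8, 0, -1/240, …
Sym-product of L_f,L_g gives L₀ (≤ ord 4).
Differentiate: ansatz ord ≤ ord L₀ ⇒ L.
L = (209105 + 6893664·x^2 + 261353216·x^4 + 52248576·x^6 - 2162688·x^8 - 60817408·x^10 + 16777216·x^12) + (108608·x + 9933824·x^3 + 133857280·x^5 + 44564480·x^7 + 20971520·x^9 + 67108864·x^11)·Dx + (210210 + 6980800·x^2 + 263314944·x^4 + 66224128·x^6 + 4063232·x^8 - 54525952·x^10 + 33554432·x^12)·Dx^2 + (108608·x + 9933824·x^3 + 133857280·x^5 + 44564480·x^7 + 20971520·x^9 + 67108864·x^11)·Dx^3 + (1105 + 87136·x^2 + 1961728·x^4 + 13975552·x^6 + 6225920·x^8 + 6291456·x^10 + 16777216·x^12)·Dx^4  (order 4).
h: a_k = 12, 0, -210, 0, 6469/2, 0, -3079271/60, …
ICs: h(0) = 12, h′(0) = 0, h′′(0) = -420, h′′′(0) = 0.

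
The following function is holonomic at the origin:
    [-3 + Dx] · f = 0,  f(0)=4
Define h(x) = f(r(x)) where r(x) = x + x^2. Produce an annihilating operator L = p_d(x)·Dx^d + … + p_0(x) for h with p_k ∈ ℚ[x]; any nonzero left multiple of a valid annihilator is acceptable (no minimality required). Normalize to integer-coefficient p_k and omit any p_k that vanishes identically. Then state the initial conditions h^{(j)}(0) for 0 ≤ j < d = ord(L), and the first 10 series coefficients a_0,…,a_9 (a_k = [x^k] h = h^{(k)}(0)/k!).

L = (-3 - 6·x) + Dx  (order 1).
h: a_k = 4, 12, 30, 54, 171/2, 1161/10, 2871/20, 4509/28, 188217/1120, 182979/1120, …
ICs: h(0) = 4.

f: a_k = 4, 12, 18, 18, 27/2, 81/10, 81/20, 243/140, 729/1120, 243/1120, …
Change of var in L_f (x↦r) gives L₀.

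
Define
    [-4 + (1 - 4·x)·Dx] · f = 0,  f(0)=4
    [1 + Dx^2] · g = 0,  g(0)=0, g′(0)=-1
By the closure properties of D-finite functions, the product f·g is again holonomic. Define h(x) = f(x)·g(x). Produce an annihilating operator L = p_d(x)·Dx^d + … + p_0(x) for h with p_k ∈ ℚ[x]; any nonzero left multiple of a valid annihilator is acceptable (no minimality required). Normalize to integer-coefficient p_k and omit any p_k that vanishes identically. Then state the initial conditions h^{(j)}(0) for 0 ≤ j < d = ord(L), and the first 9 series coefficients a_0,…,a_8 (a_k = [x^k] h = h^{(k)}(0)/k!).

L = (-1 + 4·x) + 8·Dx + (-1 + 4·x)·Dx^2  (order 2).
h: a_k = 0, -4, -16, -190/3, -760/3, -30401/30, -60802/15, -20429471/1260, -20429471/315, …
ICs: h(0) = 0, h′(0) = -4.

f: a_k = 4, 16, 64, 256, 1024, 4096, 16384, 65536, 262144, …
g: a_k = 0, -1, 0, 1/6, 0, -1/120, 0, 1/5040, 0, …
Product ⇒ symmetric product L₀, ord ≤ 2.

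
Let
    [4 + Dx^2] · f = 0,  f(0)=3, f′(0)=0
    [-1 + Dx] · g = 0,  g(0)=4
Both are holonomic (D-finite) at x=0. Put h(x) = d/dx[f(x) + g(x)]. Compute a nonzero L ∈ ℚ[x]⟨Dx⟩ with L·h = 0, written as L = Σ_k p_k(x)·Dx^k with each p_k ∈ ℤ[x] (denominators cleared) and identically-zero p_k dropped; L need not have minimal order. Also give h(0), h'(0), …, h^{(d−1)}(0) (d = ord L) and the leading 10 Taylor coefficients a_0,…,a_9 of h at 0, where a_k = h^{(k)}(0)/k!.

L = 4 - 4·Dx + Dx^2 - Dx^3  (order 3).
h: a_k = 4, -8, 2, 26/3, 1/6, -47/30, 1/180, 193/1260, 1/10080, -767/90720, …
ICs: h(0) = 4, h′(0) = -8, h′′(0) = 4.

f: a_k = 3, 0, -6, 0, 2, 0, -4/15, 0, 2/105, 0, …
g: a_k = 4, 4, 2, 2/3, 1/6, 1/30, 1/180, 1/1260, 1/10080, 1/90720, …
Weyl lclm of L_f,L_g ⇒ L₀ (ord ≤ 3).
h₀' ⇒ L via d/dx closure of L₀.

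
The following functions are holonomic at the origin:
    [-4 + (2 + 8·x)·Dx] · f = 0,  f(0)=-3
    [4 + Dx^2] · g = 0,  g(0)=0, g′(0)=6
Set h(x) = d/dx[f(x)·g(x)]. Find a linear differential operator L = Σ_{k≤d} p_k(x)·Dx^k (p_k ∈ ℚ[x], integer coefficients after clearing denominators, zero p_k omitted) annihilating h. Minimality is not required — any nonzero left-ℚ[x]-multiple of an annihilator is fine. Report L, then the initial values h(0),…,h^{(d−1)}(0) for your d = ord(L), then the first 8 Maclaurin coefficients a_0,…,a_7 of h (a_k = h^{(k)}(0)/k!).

f: a_k = -3, -6, 6, -12, 30, -84, 252, -792, …
g: a_k = 0, 6, 0, -4, 0, 4/5, 0, -8/105, …
Product ⇒ symmetric product L₀, ord ≤ 2.
Differentiate: ansatz ord ≤ ord L₀ ⇒ L.
L = (8 + 96·x + 256·x^2 + 256·x^3 + 256·x^4) + (2 - 48·x^2 - 64·x^3)·Dx + (1 + 10·x + 36·x^2 + 64·x^3 + 64·x^4)·Dx^2  (order 2).
h: a_k = -18, -72, 144, -192, 768, -13824/5, 48896/5, -247808/7, …
ICs: h(0) = -18, h′(0) = -72.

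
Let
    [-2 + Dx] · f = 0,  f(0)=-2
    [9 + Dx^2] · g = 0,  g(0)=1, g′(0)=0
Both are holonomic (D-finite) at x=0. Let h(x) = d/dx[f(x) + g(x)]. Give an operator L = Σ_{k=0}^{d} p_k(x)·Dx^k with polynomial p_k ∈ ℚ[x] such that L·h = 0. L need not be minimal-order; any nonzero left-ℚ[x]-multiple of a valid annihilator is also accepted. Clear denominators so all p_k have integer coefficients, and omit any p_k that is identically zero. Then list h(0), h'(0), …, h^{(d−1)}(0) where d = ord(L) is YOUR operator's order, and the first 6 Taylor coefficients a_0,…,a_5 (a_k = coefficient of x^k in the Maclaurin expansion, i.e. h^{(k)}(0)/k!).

L = 18 - 9·Dx + 2·Dx^2 - Dx^3  (order 3).
h: a_k = -4, -17, -8, 49/6, -8/3, -857/120, …
ICs: h(0) = -4, h′(0) = -17, h′′(0) = -16.

f: a_k = -2, -4, -4, -8/3, -4/3, -8/15, …
g: a_k = 1, 0, -9/2, 0, 27/8, 0, …
f+g: L₀ = lclm(L_f,L_g), ord ≤ 1+2.
Derive L from L₀ (diff closure).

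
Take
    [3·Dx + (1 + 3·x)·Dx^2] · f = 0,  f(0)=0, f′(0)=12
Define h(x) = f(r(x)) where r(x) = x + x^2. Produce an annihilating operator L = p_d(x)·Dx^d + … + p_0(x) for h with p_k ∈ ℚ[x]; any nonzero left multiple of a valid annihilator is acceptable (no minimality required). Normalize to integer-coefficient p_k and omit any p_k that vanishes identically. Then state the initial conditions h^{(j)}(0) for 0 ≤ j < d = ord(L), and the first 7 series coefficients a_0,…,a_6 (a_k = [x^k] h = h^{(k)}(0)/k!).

f: a_k = 0, 12, -18, 36, -81, 972/5, -486, …
Change of var in L_f (x↦r) gives L₀.
L = (1 + 6·x + 6·x^2)·Dx + (1 + 5·x + 9·x^2 + 6·x^3)·Dx^2  (order 2).
h: a_k = 0, 12, -6, 0, 9, -108/5, 36, …
ICs: h(0) = 0, h′(0) = 12.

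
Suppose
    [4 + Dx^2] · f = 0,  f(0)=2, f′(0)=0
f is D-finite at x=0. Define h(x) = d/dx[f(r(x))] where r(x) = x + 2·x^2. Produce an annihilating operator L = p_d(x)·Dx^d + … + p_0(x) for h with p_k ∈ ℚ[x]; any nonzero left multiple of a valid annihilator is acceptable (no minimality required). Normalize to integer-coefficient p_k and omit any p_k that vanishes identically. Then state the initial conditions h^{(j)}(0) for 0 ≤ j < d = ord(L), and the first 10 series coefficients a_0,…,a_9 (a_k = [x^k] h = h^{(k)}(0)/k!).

f: a_k = 2, 0, -4, 0, 4/3, 0, -8/45, 0, 4/315, 0, …
f∘r: x↦r, Dx↦Dx/r' in L_f ⇒ L₀.
Differentiate: ansatz ord ≤ ord L₀ ⇒ L.
L = (52 + 64·x + 384·x^2 + 1024·x^3 + 1024·x^4) + (-12 - 48·x)·Dx + (1 + 8·x + 16·x^2)·Dx^2  (order 2).
h: a_k = 0, -8, -48, -176/3, 160/3, 2864/15, 4256/15, 26912/315, -8896/35, -1169296/2835, …
ICs: h(0) = 0, h′(0) = -8.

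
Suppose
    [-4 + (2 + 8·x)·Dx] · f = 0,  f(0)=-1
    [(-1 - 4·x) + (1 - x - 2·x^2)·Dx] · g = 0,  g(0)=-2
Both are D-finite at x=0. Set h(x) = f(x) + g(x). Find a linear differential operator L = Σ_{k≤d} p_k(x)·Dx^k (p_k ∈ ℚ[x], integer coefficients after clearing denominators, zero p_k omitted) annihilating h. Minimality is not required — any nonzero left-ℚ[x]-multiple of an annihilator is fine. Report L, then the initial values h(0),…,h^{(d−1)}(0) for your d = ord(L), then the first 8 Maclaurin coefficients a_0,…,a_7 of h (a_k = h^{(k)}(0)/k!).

f: a_k = -1, -2, 2, -4, 10, -28, 84, -264, …
g: a_k = -2, -2, -6, -10, -22, -42, -86, -170, …
L₀ := lclm(L_f,L_g); ord L₀ ≤ 1+1.
L = (16 + 84·x + 120·x^2 + 160·x^3) + (-10 - 52·x - 204·x^2 - 400·x^3 - 400·x^4)·Dx + (-1 + 7·x + 56·x^2 + 8·x^3 - 200·x^4 - 160·x^5)·Dx^2  (order 2).
h: a_k = -3, -4, -4, -14, -12, -70, -2, -434, …
ICs: h(0) = -3, h′(0) = -4.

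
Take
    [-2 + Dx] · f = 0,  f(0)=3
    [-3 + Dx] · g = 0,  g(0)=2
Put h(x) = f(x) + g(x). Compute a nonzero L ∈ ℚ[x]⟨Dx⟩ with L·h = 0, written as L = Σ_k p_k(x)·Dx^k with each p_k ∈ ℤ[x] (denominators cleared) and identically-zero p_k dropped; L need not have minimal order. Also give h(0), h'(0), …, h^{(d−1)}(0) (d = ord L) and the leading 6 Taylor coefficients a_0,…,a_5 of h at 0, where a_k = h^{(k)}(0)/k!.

f: a_k = 3, 6, 6, 4, 2, 4/5, …
g: a_k = 2, 6, 9, 9, 27/4, 81/20, …
L₀ := lclm(L_f,L_g); ord L₀ ≤ 1+1.
L = 6 - 5·Dx + Dx^2  (order 2).
h: a_k = 5, 12, 15, 13, 35/4, 97/20, …
ICs: h(0) = 5, h′(0) = 12.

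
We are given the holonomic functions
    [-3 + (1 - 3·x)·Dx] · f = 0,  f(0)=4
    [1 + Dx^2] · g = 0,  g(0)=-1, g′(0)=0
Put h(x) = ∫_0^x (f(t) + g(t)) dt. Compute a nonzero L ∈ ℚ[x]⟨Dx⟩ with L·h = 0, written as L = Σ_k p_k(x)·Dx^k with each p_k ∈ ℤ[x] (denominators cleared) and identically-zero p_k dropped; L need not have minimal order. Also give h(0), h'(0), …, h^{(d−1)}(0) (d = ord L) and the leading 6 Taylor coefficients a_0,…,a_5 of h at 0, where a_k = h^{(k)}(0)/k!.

L = (165 - 18·x + 27·x^2)·Dx + (-19 + 63·x - 27·x^2 + 27·x^3)·Dx^2 + (165 - 18·x + 27·x^2)·Dx^3 + (-19 + 63·x - 27·x^2 + 27·x^3)·Dx^4  (order 4).
h: a_k = 0, 3, 6, 73/6, 27, 1555/24, …
ICs: h(0) = 0, h′(0) = 3, h′′(0) = 12, h′′′(0) = 73.

f: a_k = 4, 12, 36, 108, 324, 972, …
g: a_k = -1, 0, 1/2, 0, -1/24, 0, …
L₀ := lclm(L_f,L_g); ord L₀ ≤ 1+2.
h=∫₀ˣh₀: take L = L₀·Dx.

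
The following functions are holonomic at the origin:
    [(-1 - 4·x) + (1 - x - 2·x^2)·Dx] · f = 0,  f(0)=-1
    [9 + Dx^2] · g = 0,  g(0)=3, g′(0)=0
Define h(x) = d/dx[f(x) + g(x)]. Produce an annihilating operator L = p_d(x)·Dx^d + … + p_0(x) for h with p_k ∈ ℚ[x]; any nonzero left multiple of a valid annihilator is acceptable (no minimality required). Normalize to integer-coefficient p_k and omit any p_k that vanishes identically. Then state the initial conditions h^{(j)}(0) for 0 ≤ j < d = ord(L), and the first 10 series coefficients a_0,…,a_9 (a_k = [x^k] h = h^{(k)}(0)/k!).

f: a_k = -1, -1, -3, -5, -11, -21, -43, -85, -171, -341, …
g: a_k = 3, 0, -27/2, 0, 81/8, 0, -243/80, 0, 2187/4480, 0, …
Weyl lclm of L_f,L_g ⇒ L₀ (ord ≤ 3).
h₀' ⇒ L via d/dx closure of L₀.
L = (954 + 3600·x + 8154·x^2 + 4140·x^3 + 5760·x^4 + 3888·x^5 + 2592·x^6) + (-117 - 369·x + 585·x^2 + 747·x^3 + 90·x^4 + 828·x^5 + 1512·x^6 + 864·x^7)·Dx + (106 + 400·x + 906·x^2 + 460·x^3 + 640·x^4 + 432·x^5 + 288·x^6)·Dx^2 + (-13 - 41·x + 65·x^2 + 83·x^3 + 10·x^4 + 92·x^5 + 168·x^6 + 96·x^7)·Dx^3  (order 3).
h: a_k = -1, -33, -15, -7/2, -105, -11049/40, -595, -763893/560, -3069, -30600587/4480, …
ICs: h(0) = -1, h′(0) = -33, h′′(0) = -30.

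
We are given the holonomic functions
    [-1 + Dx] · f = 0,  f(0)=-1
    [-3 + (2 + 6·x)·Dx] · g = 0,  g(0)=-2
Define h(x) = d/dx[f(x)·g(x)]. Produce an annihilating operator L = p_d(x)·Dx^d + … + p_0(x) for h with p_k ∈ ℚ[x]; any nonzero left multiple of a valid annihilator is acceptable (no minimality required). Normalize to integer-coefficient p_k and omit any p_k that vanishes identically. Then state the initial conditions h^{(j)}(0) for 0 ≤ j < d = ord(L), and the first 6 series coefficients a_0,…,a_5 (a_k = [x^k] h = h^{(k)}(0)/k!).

L = (7 + 60·x + 36·x^2) + (-10 - 42·x - 36·x^2)·Dx  (order 1).
h: a_k = 5, 7/2, 71/8, -671/48, 16157/384, -88837/768, …
ICs: h(0) = 5.

f: a_k = -1, -1, -1/2, -1/6, -1/24, -1/120, …
g: a_k = -2, -3, 9/4, -27/8, 405/64, -1701/128, …
f·g: L₀ = L_f ⊗_s L_g, ord ≤ 1·1.
h₀' ⇒ L via d/dx closure of L₀.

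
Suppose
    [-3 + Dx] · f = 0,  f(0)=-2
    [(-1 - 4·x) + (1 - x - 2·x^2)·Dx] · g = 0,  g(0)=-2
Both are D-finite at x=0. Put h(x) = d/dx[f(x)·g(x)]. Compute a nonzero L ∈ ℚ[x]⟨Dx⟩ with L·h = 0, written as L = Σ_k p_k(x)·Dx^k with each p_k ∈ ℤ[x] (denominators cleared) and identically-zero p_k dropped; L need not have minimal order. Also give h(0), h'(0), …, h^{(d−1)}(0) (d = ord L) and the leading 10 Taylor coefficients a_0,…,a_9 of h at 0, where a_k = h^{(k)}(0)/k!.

L = (21 + 12·x - 39·x^2 - 12·x^3 + 36·x^4) + (-4 + 3·x + 15·x^2 - 4·x^3 - 12·x^4)·Dx  (order 1).
h: a_k = 16, 84, 276, 758, 1908, 45879/10, 107071/10, 3426681/140, 2202813/40, 137066309/1120, …
ICs: h(0) = 16.

f: a_k = -2, -6, -9, -9, -27/4, -81/20, -81/40, -243/280, -729/2240, -243/2240, …
g: a_k = -2, -2, -6, -10, -22, -42, -86, -170, -342, -682, …
Product ⇒ symmetric product L₀, ord ≤ 1.
Derive L from L₀ (diff closure).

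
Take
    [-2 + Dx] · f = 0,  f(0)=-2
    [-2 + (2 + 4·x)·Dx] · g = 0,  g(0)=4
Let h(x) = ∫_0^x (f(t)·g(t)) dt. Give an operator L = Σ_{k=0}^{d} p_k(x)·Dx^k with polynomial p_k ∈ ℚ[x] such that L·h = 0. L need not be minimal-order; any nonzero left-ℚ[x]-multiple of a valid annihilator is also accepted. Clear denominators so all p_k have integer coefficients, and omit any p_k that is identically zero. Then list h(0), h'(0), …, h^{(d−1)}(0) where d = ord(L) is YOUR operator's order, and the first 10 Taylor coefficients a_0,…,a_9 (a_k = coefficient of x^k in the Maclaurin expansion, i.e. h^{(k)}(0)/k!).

L = (-3 - 4·x)·Dx + (1 + 2·x)·Dx^2  (order 2).
h: a_k = 0, -8, -12, -28/3, -17/3, -11/5, -107/90, 89/630, -1123/1680, 39551/45360, …
ICs: h(0) = 0, h′(0) = -8.

f: a_k = -2, -4, -4, -8/3, -4/3, -8/15, -8/45, -16/315, -4/315, -8/2835, …
g: a_k = 4, 4, -2, 2, -5/2, 7/2, -21/4, 33/4, -429/32, 715/32, …
f·g: L₀ = L_f ⊗_s L_g, ord ≤ 1·1.
∫: right-multiply L₀ by Dx.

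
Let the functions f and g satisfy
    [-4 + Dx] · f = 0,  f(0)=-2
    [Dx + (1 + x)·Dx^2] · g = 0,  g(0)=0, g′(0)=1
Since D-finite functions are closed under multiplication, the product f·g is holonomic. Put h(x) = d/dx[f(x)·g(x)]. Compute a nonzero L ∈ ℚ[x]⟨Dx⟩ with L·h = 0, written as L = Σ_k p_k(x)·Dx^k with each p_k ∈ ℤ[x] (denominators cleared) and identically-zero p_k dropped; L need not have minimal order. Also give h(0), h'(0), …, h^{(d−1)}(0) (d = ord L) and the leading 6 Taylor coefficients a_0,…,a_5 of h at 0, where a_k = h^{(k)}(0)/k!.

f: a_k = -2, -8, -16, -64/3, -64/3, -256/15, …
g: a_k = 0, 1, -1/2, 1/3, -1/4, 1/5, …
Sym-product of L_f,L_g gives L₀ (≤ ord 2).
h=h₀': d/dx-closure on L₀ ⇒ L.
L = (40 + 96·x + 64·x^2) + (-22 - 52·x - 32·x^2)·Dx + (3 + 7·x + 4·x^2)·Dx^2  (order 2).
h: a_k = -2, -14, -38, -62, -72, -194/3, …
ICs: h(0) = -2, h′(0) = -14.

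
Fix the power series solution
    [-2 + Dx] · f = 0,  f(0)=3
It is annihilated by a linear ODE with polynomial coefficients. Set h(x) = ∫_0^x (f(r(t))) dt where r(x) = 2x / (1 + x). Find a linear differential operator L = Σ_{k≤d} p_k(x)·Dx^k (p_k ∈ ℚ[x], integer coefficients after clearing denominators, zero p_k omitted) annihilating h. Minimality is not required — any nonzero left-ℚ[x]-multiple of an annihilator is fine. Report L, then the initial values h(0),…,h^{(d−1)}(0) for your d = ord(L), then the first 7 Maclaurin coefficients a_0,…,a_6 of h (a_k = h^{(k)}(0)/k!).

L = -4·Dx + (1 + 2·x + x^2)·Dx^2  (order 2).
h: a_k = 0, 3, 6, 4, -1, -4/5, 14/15, …
ICs: h(0) = 0, h′(0) = 3.

f: a_k = 3, 6, 6, 4, 2, 4/5, 4/15, …
h₀=f(r): pull back L_f along r ⇒ L₀.
∫: right-multiply L₀ by Dx.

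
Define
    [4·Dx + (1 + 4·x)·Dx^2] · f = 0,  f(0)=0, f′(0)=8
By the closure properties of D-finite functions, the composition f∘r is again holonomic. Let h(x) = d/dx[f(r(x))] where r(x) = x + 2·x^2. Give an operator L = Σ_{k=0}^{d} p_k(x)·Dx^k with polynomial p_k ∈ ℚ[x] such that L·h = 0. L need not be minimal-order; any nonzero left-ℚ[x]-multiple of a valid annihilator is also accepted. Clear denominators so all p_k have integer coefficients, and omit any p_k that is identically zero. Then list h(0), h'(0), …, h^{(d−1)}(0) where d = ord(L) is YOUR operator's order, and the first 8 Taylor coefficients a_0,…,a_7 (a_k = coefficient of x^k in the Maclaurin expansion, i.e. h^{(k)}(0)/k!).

f: a_k = 0, 8, -16, 128/3, -128, 2048/5, -4096/3, 32768/7, …
h₀=f(r): pull back L_f along r ⇒ L₀.
Differentiate: ansatz ord ≤ ord L₀ ⇒ L.
L = (16·x + 32·x^2) + (1 + 8·x + 24·x^2 + 32·x^3)·Dx  (order 1).
h: a_k = 8, 0, -64, 256, -512, 0, 4096, -16384, …
ICs: h(0) = 8.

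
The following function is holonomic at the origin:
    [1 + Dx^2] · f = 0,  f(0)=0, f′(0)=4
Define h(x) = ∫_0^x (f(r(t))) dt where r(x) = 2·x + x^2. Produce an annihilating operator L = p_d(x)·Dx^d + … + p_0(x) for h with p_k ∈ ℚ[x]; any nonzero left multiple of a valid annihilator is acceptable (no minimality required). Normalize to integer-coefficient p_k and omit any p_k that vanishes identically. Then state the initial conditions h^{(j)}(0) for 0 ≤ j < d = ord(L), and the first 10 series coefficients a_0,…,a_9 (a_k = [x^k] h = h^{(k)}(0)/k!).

L = (4 + 12·x + 12·x^2 + 4·x^3)·Dx - Dx^2 + (1 + x)·Dx^3  (order 3).
h: a_k = 0, 0, 4, 4/3, -4/3, -8/5, -22/45, 2/7, 101/315, 44/405, …
ICs: h(0) = 0, h′(0) = 0, h′′(0) = 8.

f: a_k = 0, 4, 0, -2/3, 0, 1/30, 0, -1/1260, 0, 1/90720, …
Change of var in L_f (x↦r) gives L₀.
h=∫₀ˣh₀: take L = L₀·Dx.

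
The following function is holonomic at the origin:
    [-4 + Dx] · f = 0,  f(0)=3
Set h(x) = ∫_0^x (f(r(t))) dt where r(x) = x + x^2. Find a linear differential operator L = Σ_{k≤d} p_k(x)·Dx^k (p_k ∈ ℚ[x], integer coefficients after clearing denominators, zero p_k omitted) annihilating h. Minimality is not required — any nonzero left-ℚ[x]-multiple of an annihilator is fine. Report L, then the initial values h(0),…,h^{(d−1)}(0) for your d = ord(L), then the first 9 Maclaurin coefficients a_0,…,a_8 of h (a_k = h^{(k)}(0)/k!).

f: a_k = 3, 12, 24, 32, 32, 128/5, 256/15, 1024/105, 512/105, …
Substitute x→r, Dx→(1/r')Dx; clear ⇒ L₀.
∫: right-multiply L₀ by Dx.
L = (-4 - 8·x)·Dx + Dx^2  (order 2).
h: a_k = 0, 3, 6, 12, 20, 152/5, 208/5, 5536/105, 6512/105, …
ICs: h(0) = 0, h′(0) = 3.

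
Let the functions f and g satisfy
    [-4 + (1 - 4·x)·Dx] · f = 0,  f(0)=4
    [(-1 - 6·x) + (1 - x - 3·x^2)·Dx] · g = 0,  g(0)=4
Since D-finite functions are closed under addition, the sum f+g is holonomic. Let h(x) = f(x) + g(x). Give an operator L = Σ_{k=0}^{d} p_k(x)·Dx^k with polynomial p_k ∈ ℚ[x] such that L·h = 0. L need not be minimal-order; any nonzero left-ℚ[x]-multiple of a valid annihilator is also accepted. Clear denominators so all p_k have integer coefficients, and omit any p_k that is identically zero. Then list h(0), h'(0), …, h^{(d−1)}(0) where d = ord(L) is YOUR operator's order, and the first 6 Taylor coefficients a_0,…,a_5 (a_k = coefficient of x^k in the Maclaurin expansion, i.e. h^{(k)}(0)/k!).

L = (-72·x + 72·x^2 - 96·x^3) + (8 - 6·x - 66·x^2 + 112·x^3 - 192·x^4)·Dx + (-1 + 7·x - 15·x^2 + 10·x^3 + 20·x^4 - 48·x^5)·Dx^2  (order 2).
h: a_k = 8, 20, 80, 284, 1100, 4256, …
ICs: h(0) = 8, h′(0) = 20.

f: a_k = 4, 16, 64, 256, 1024, 4096, …
g: a_k = 4, 4, 16, 28, 76, 160, …
Sum ⇒ L₀ = lclm(L_f,L_g) in ℚ(x)⟨Dx⟩.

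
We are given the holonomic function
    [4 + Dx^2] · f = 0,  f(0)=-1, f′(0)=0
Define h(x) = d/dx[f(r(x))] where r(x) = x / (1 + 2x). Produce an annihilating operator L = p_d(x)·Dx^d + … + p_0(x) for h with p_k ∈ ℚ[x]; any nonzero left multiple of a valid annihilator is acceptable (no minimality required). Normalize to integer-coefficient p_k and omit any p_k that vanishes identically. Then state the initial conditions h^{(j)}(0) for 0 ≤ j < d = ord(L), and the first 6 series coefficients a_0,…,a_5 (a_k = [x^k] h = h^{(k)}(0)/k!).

L = (28 + 96·x + 96·x^2) + (12 + 72·x + 144·x^2 + 96·x^3)·Dx + (1 + 8·x + 24·x^2 + 32·x^3 + 16·x^4)·Dx^2  (order 2).
h: a_k = 0, 4, -24, 280/3, -880/3, 12008/15, …
ICs: h(0) = 0, h′(0) = 4.

f: a_k = -1, 0, 2, 0, -2/3, 0, …
f∘r: x↦r, Dx↦Dx/r' in L_f ⇒ L₀.
Derive L from L₀ (diff closure).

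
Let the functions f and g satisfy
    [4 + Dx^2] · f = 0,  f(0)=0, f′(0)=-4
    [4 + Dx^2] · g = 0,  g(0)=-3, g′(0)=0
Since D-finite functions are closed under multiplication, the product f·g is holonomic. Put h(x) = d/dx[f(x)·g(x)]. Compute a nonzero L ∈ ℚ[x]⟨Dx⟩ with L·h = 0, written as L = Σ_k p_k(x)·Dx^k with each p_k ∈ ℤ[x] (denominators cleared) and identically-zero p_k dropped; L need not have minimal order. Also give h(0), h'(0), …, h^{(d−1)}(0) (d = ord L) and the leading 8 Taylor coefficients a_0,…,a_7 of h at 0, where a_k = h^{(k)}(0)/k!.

L = 16 + Dx^2  (order 2).
h: a_k = 12, 0, -96, 0, 128, 0, -1024/15, 0, …
ICs: h(0) = 12, h′(0) = 0.

f: a_k = 0, -4, 0, 8/3, 0, -8/15, 0, 16/315, …
g: a_k = -3, 0, 6, 0, -2, 0, 4/15, 0, …
L₀ := L_f ⊗_s L_g (sym. prod.), ord ≤ 4.
h₀' ⇒ L via d/dx closure of L₀.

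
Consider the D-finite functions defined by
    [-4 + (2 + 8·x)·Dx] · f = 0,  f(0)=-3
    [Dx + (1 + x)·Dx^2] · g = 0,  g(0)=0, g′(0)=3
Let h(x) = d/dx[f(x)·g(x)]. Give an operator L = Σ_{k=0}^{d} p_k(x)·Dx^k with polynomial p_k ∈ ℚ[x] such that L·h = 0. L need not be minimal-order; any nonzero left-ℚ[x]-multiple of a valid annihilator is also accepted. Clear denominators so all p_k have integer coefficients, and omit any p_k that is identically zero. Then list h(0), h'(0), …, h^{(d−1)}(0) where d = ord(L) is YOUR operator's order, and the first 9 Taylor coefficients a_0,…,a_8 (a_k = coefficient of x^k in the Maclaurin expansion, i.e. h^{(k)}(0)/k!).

f: a_k = -3, -6, 6, -12, 30, -84, 252, -792, 2574, …
g: a_k = 0, 3, -3/2, 1, -3/4, 3/5, -1/2, 3/7, -3/8, …
Sym-product of L_f,L_g gives L₀ (≤ ord 2).
h₀' ⇒ L via d/dx closure of L₀.
L = (-4 + 40·x + 8·x^2) + (28 + 174·x + 264·x^2 + 64·x^3)·Dx + (5 + 47·x + 138·x^2 + 128·x^3 + 32·x^4)·Dx^2  (order 2).
h: a_k = -9, -27, 72, -195, 1167/2, -9468/5, 32421/5, -804201/35, 2331711/28, …
ICs: h(0) = -9, h′(0) = -27.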